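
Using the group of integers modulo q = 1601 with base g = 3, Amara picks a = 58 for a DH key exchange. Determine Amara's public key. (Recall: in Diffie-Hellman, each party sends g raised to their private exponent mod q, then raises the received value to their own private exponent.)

1458

Public value = 3^{58} \pmod{1601}.
3^1 ≡ 3 (mod 1601)
3^2 = (3^1)^2 ≡ 3^2 = 9 ≡ 9 (mod 1601)
3^4 = (3^2)^2 ≡ 9^2 = 81 ≡ 81 (mod 1601)
3^8 = (3^4)^2 ≡ 81^2 = 6561 ≡ 157 (mod 1601)
3^16 = (3^8)^2 ≡ 157^2 = 24649 ≡ 634 (mod 1601)
3^32 = (3^16)^2 ≡ 634^2 = 401956 ≡ 105 (mod 1601)
3^58 = 3^32 · 3^16 · 3^8 · 3^2 ≡ 105 · 634 · 157 · 9 ≡ 1458 (mod 1601).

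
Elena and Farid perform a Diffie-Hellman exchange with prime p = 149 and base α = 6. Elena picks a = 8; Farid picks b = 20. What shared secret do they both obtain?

Farid sends B = α^b mod p = 6^20 mod 149.
6^1 ≡ 6 (mod 149)
6^2 = (6^1)^2 ≡ 6^2 = 36 ≡ 36 (mod 149)
6^4 = (6^2)^2 ≡ 36^2 = 1296 ≡ 104 (mod 149)
6^8 = (6^4)^2 ≡ 104^2 = 10816 ≡ 88 (mod 149)
6^16 = (6^8)^2 ≡ 88^2 = 7744 ≡ 145 (mod 149)
6^20 = 6^16 · 6^4 ≡ 145 · 104 ≡ 31 (mod 149).
So B = 31. Elena then computes K = B^a mod p = 31^8 mod 149.
31^1 ≡ 31 (mod 149)
31^2 = (31^1)^2 ≡ 31^2 = 961 ≡ 67 (mod 149)
31^4 = (31^2)^2 ≡ 67^2 = 4489 ≡ 19 (mod 149)
31^8 = (31^4)^2 ≡ 19^2 = 361 ≡ 63 (mod 149)

63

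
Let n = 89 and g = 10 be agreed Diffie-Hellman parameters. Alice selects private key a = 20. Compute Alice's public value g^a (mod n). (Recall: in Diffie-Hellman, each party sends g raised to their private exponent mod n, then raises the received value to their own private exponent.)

Public value = 10^20 (mod 89).
10^1 ≡ 10 (mod 89)
10^2 = (10^1)^2 ≡ 10^2 = 100 ≡ 11 (mod 89)
10^4 = (10^2)^2 ≡ 11^2 = 121 ≡ 32 (mod 89)
10^8 = (10^4)^2 ≡ 32^2 = 1024 ≡ 45 (mod 89)
10^16 = (10^8)^2 ≡ 45^2 = 2025 ≡ 67 (mod 89)
10^20 = 10^16 · 10^4 ≡ 67 · 32 ≡ 8 (mod 89).

8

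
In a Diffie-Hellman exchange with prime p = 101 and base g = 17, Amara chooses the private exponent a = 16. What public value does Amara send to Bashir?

Public value = 17^16 mod 101.
17^1 ≡ 17 (mod 101)
17^2 = (17^1)^2 ≡ 17^2 = 289 ≡ 87 (mod 101)
17^4 = (17^2)^2 ≡ 87^2 = 7569 ≡ 95 (mod 101)
17^8 = (17^4)^2 ≡ 95^2 = 9025 ≡ 36 (mod 101)
17^16 = (17^8)^2 ≡ 36^2 = 1296 ≡ 84 (mod 101)

84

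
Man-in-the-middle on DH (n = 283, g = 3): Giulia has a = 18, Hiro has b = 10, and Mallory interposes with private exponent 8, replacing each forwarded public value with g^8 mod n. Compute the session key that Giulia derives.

256

Giulia receives Mallory's public value M = 3^8 mod 283 instead of the honest one.
3^1 ≡ 3 (mod 283)
3^2 = (3^1)^2 ≡ 3^2 = 9 ≡ 9 (mod 283)
3^4 = (3^2)^2 ≡ 9^2 = 81 ≡ 81 (mod 283)
3^8 = (3^4)^2 ≡ 81^2 = 6561 ≡ 52 (mod 283)
So M = 52. Giulia computes K = M^18 mod 283.
52^1 ≡ 52 (mod 283)
52^2 = (52^1)^2 ≡ 52^2 = 2704 ≡ 157 (mod 283)
52^4 = (52^2)^2 ≡ 157^2 = 24649 ≡ 28 (mod 283)
52^8 = (52^4)^2 ≡ 28^2 = 784 ≡ 218 (mod 283)
52^16 = (52^8)^2 ≡ 218^2 = 47524 ≡ 263 (mod 283)
52^18 = 52^16 · 52^2 ≡ 263 · 157 ≡ 256 (mod 283).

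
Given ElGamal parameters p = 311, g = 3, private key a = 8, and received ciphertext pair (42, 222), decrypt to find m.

Shared mask s = c₁^a mod p = 42^8 mod 311.
42^1 ≡ 42 (mod 311)
42^2 = (42^1)^2 ≡ 42^2 = 1764 ≡ 209 (mod 311)
42^4 = (42^2)^2 ≡ 209^2 = 43681 ≡ 141 (mod 311)
42^8 = (42^4)^2 ≡ 141^2 = 19881 ≡ 288 (mod 311)
So s = 288; s⁻¹ ≡ 27 (mod 311).
m = c₂ · s⁻¹ mod 311 = 222 · 27 mod 311 = 85.

85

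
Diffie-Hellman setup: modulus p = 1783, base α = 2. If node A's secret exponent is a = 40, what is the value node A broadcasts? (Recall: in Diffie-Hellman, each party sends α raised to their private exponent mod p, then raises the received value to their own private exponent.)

Public value = 2^40 mod 1783.
2^1 ≡ 2 (mod 1783)
2^2 = (2^1)^2 ≡ 2^2 = 4 ≡ 4 (mod 1783)
2^4 = (2^2)^2 ≡ 4^2 = 16 ≡ 16 (mod 1783)
2^8 = (2^4)^2 ≡ 16^2 = 256 ≡ 256 (mod 1783)
2^16 = (2^8)^2 ≡ 256^2 = 65536 ≡ 1348 (mod 1783)
2^32 = (2^16)^2 ≡ 1348^2 = 1817104 ≡ 227 (mod 1783)
2^40 = 2^32 · 2^8 ≡ 227 · 256 ≡ 1056 (mod 1783).

1056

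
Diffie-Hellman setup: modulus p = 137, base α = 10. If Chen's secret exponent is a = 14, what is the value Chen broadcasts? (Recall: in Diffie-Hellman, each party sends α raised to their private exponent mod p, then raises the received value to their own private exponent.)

Public value = 10^{14} \pmod{137}.
10^1 ≡ 10 (mod 137)
10^2 = (10^1)^2 ≡ 10^2 = 100 ≡ 100 (mod 137)
10^4 = (10^2)^2 ≡ 100^2 = 10000 ≡ 136 (mod 137)
10^8 = (10^4)^2 ≡ 136^2 = 18496 ≡ 1 (mod 137)
10^14 = 10^8 · 10^4 · 10^2 ≡ 1 · 136 · 100 ≡ 37 (mod 137).

37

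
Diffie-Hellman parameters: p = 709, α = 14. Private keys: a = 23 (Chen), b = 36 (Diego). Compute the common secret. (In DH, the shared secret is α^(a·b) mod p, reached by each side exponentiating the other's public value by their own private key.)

175

Chen sends A = α^a mod p = 14^23 mod 709.
14^1 ≡ 14 (mod 709)
14^2 = (14^1)^2 ≡ 14^2 = 196 ≡ 196 (mod 709)
14^4 = (14^2)^2 ≡ 196^2 = 38416 ≡ 130 (mod 709)
14^8 = (14^4)^2 ≡ 130^2 = 16900 ≡ 593 (mod 709)
14^16 = (14^8)^2 ≡ 593^2 = 351649 ≡ 694 (mod 709)
14^23 = 14^16 · 14^4 · 14^2 · 14^1 ≡ 694 · 130 · 196 · 14 ≡ 23 (mod 709).
So A = 23. Diego then computes K = A^b mod p = 23^36 mod 709.
23^1 ≡ 23 (mod 709)
23^2 = (23^1)^2 ≡ 23^2 = 529 ≡ 529 (mod 709)
23^4 = (23^2)^2 ≡ 529^2 = 279841 ≡ 495 (mod 709)
23^8 = (23^4)^2 ≡ 495^2 = 245025 ≡ 420 (mod 709)
23^16 = (23^8)^2 ≡ 420^2 = 176400 ≡ 568 (mod 709)
23^32 = (23^16)^2 ≡ 568^2 = 322624 ≡ 29 (mod 709)
23^36 = 23^32 · 23^4 ≡ 29 · 495 ≡ 175 (mod 709).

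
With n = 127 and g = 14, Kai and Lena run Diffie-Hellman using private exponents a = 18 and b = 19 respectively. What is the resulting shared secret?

2

Lena sends B = g^b mod n = 14^19 mod 127.
14^1 ≡ 14 (mod 127)
14^2 = (14^1)^2 ≡ 14^2 = 196 ≡ 69 (mod 127)
14^4 = (14^2)^2 ≡ 69^2 = 4761 ≡ 62 (mod 127)
14^8 = (14^4)^2 ≡ 62^2 = 3844 ≡ 34 (mod 127)
14^16 = (14^8)^2 ≡ 34^2 = 1156 ≡ 13 (mod 127)
14^19 = 14^16 · 14^2 · 14^1 ≡ 13 · 69 · 14 ≡ 112 (mod 127).
So B = 112. Kai then computes K = B^a mod n = 112^18 mod 127.
112^1 ≡ 112 (mod 127)
112^2 = (112^1)^2 ≡ 112^2 = 12544 ≡ 98 (mod 127)
112^4 = (112^2)^2 ≡ 98^2 = 9604 ≡ 79 (mod 127)
112^8 = (112^4)^2 ≡ 79^2 = 6241 ≡ 18 (mod 127)
112^16 = (112^8)^2 ≡ 18^2 = 324 ≡ 70 (mod 127)
112^18 = 112^16 · 112^2 ≡ 70 · 98 ≡ 2 (mod 127).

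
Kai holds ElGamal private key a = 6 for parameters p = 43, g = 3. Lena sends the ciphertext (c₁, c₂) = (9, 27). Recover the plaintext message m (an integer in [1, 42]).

39

Shared mask s = c₁^a mod p = 9^6 mod 43.
9^1 ≡ 9 (mod 43)
9^2 = (9^1)^2 ≡ 9^2 = 81 ≡ 38 (mod 43)
9^4 = (9^2)^2 ≡ 38^2 = 1444 ≡ 25 (mod 43)
9^6 = 9^4 · 9^2 ≡ 25 · 38 ≡ 4 (mod 43).
So s = 4; s⁻¹ ≡ 11 (mod 43).
m = c₂ · s⁻¹ mod 43 = 27 · 11 mod 43 = 39.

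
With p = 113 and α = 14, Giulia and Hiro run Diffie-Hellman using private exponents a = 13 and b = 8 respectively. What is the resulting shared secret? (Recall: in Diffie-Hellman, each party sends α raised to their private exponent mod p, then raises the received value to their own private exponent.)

106

Giulia sends A = α^a mod p = 14^13 mod 113.
14^1 ≡ 14 (mod 113)
14^2 = (14^1)^2 ≡ 14^2 = 196 ≡ 83 (mod 113)
14^4 = (14^2)^2 ≡ 83^2 = 6889 ≡ 109 (mod 113)
14^8 = (14^4)^2 ≡ 109^2 = 11881 ≡ 16 (mod 113)
14^13 = 14^8 · 14^4 · 14^1 ≡ 16 · 109 · 14 ≡ 8 (mod 113).
So A = 8. Hiro then computes K = A^b mod p = 8^8 mod 113.
8^1 ≡ 8 (mod 113)
8^2 = (8^1)^2 ≡ 8^2 = 64 ≡ 64 (mod 113)
8^4 = (8^2)^2 ≡ 64^2 = 4096 ≡ 28 (mod 113)
8^8 = (8^4)^2 ≡ 28^2 = 784 ≡ 106 (mod 113)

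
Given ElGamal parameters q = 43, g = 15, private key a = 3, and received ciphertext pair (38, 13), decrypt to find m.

14

Shared mask s = c₁^a mod q = 38^3 mod 43.
38^1 ≡ 38 (mod 43)
38^2 = (38^1)^2 ≡ 38^2 = 1444 ≡ 25 (mod 43)
38^3 = 38^2 · 38^1 ≡ 25 · 38 ≡ 4 (mod 43).
So s = 4; s⁻¹ ≡ 11 (mod 43).
m = c₂ · s⁻¹ mod 43 = 13 · 11 mod 43 = 14.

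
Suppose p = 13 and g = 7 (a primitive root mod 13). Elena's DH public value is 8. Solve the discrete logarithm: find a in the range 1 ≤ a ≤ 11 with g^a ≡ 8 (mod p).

Try successive powers of 7 modulo 13:
7^1 ≡ 7
7^2 ≡ 10
7^3 ≡ 5
7^4 ≡ 9
7^5 ≡ 11
7^6 ≡ 12
7^7 ≡ 6
7^8 ≡ 3
7^9 ≡ 8
Found: a = 9.

9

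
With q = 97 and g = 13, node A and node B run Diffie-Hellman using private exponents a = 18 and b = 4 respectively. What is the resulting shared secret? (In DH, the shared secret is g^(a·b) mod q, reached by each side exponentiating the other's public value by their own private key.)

Node B sends B = g^b mod q = 13^4 mod 97.
13^1 ≡ 13 (mod 97)
13^2 = (13^1)^2 ≡ 13^2 = 169 ≡ 72 (mod 97)
13^4 = (13^2)^2 ≡ 72^2 = 5184 ≡ 43 (mod 97)
So B = 43. Node A then computes K = B^a mod q = 43^18 mod 97.
43^1 ≡ 43 (mod 97)
43^2 = (43^1)^2 ≡ 43^2 = 1849 ≡ 6 (mod 97)
43^4 = (43^2)^2 ≡ 6^2 = 36 ≡ 36 (mod 97)
43^8 = (43^4)^2 ≡ 36^2 = 1296 ≡ 35 (mod 97)
43^16 = (43^8)^2 ≡ 35^2 = 1225 ≡ 61 (mod 97)
43^18 = 43^16 · 43^2 ≡ 61 · 6 ≡ 75 (mod 97).

75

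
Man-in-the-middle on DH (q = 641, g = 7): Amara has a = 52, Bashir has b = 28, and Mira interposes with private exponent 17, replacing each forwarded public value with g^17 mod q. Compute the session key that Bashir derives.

Bashir receives Mira's public value M = 7^17 mod 641 instead of the honest one.
7^1 ≡ 7 (mod 641)
7^2 = (7^1)^2 ≡ 7^2 = 49 ≡ 49 (mod 641)
7^4 = (7^2)^2 ≡ 49^2 = 2401 ≡ 478 (mod 641)
7^8 = (7^4)^2 ≡ 478^2 = 228484 ≡ 288 (mod 641)
7^16 = (7^8)^2 ≡ 288^2 = 82944 ≡ 255 (mod 641)
7^17 = 7^16 · 7^1 ≡ 255 · 7 ≡ 503 (mod 641).
So M = 503. Bashir computes K = M^28 mod 641.
503^1 ≡ 503 (mod 641)
503^2 = (503^1)^2 ≡ 503^2 = 253009 ≡ 455 (mod 641)
503^4 = (503^2)^2 ≡ 455^2 = 207025 ≡ 623 (mod 641)
503^8 = (503^4)^2 ≡ 623^2 = 388129 ≡ 324 (mod 641)
503^16 = (503^8)^2 ≡ 324^2 = 104976 ≡ 493 (mod 641)
503^28 = 503^16 · 503^8 · 503^4 ≡ 493 · 324 · 623 ≡ 350 (mod 641).

350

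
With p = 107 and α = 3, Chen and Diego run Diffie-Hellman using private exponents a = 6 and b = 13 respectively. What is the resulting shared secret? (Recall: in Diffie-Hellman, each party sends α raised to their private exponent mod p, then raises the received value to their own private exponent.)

105

Diego sends B = α^b mod p = 3^13 mod 107.
3^1 ≡ 3 (mod 107)
3^2 = (3^1)^2 ≡ 3^2 = 9 ≡ 9 (mod 107)
3^4 = (3^2)^2 ≡ 9^2 = 81 ≡ 81 (mod 107)
3^8 = (3^4)^2 ≡ 81^2 = 6561 ≡ 34 (mod 107)
3^13 = 3^8 · 3^4 · 3^1 ≡ 34 · 81 · 3 ≡ 23 (mod 107).
So B = 23. Chen then computes K = B^a mod p = 23^6 mod 107.
23^1 ≡ 23 (mod 107)
23^2 = (23^1)^2 ≡ 23^2 = 529 ≡ 101 (mod 107)
23^4 = (23^2)^2 ≡ 101^2 = 10201 ≡ 36 (mod 107)
23^6 = 23^4 · 23^2 ≡ 36 · 101 ≡ 105 (mod 107).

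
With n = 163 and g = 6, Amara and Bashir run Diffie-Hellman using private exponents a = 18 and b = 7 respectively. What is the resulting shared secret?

104

Bashir sends B = g^b mod n = 6^7 mod 163.
6^1 ≡ 6 (mod 163)
6^2 = (6^1)^2 ≡ 6^2 = 36 ≡ 36 (mod 163)
6^4 = (6^2)^2 ≡ 36^2 = 1296 ≡ 155 (mod 163)
6^7 = 6^4 · 6^2 · 6^1 ≡ 155 · 36 · 6 ≡ 65 (mod 163).
So B = 65. Amara then computes K = B^a mod n = 65^18 mod 163.
65^1 ≡ 65 (mod 163)
65^2 = (65^1)^2 ≡ 65^2 = 4225 ≡ 150 (mod 163)
65^4 = (65^2)^2 ≡ 150^2 = 22500 ≡ 6 (mod 163)
65^8 = (65^4)^2 ≡ 6^2 = 36 ≡ 36 (mod 163)
65^16 = (65^8)^2 ≡ 36^2 = 1296 ≡ 155 (mod 163)
65^18 = 65^16 · 65^2 ≡ 155 · 150 ≡ 104 (mod 163).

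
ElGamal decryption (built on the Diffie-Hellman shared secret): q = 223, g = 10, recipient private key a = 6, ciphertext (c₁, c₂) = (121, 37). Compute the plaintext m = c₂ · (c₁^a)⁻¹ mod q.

218

Shared mask s = c₁^a mod q = 121^6 mod 223.
121^1 ≡ 121 (mod 223)
121^2 = (121^1)^2 ≡ 121^2 = 14641 ≡ 146 (mod 223)
121^4 = (121^2)^2 ≡ 146^2 = 21316 ≡ 131 (mod 223)
121^6 = 121^4 · 121^2 ≡ 131 · 146 ≡ 171 (mod 223).
So s = 171; s⁻¹ ≡ 30 (mod 223).
m = c₂ · s⁻¹ mod 223 = 37 · 30 mod 223 = 218.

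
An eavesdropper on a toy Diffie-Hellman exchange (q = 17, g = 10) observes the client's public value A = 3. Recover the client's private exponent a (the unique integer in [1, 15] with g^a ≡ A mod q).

11

Try successive powers of 10 modulo 17:
10^1 ≡ 10
10^2 ≡ 15
10^3 ≡ 14
10^4 ≡ 4
10^5 ≡ 6
10^6 ≡ 9
10^7 ≡ 5
10^8 ≡ 16
10^9 ≡ 7
10^10 ≡ 2
10^11 ≡ 3
Found: a = 11.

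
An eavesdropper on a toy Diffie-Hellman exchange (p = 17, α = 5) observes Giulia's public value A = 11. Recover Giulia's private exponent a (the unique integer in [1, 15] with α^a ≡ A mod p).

11

Try successive powers of 5 modulo 17:
5^1 ≡ 5
5^2 ≡ 8
5^3 ≡ 6
5^4 ≡ 13
5^5 ≡ 14
5^6 ≡ 2
5^7 ≡ 10
5^8 ≡ 16
5^9 ≡ 12
5^10 ≡ 9
5^11 ≡ 11
Found: a = 11.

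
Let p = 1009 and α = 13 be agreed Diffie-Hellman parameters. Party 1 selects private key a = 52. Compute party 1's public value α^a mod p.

309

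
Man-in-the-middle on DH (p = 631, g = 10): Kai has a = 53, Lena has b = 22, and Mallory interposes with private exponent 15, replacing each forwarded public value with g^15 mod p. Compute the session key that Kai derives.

33

Kai receives Mallory's public value M = 10^15 mod 631 instead of the honest one.
10^1 ≡ 10 (mod 631)
10^2 = (10^1)^2 ≡ 10^2 = 100 ≡ 100 (mod 631)
10^4 = (10^2)^2 ≡ 100^2 = 10000 ≡ 535 (mod 631)
10^8 = (10^4)^2 ≡ 535^2 = 286225 ≡ 382 (mod 631)
10^15 = 10^8 · 10^4 · 10^2 · 10^1 ≡ 382 · 535 · 100 · 10 ≡ 458 (mod 631).
So M = 458. Kai computes K = M^53 mod 631.
458^1 ≡ 458 (mod 631)
458^2 = (458^1)^2 ≡ 458^2 = 209764 ≡ 272 (mod 631)
458^4 = (458^2)^2 ≡ 272^2 = 73984 ≡ 157 (mod 631)
458^8 = (458^4)^2 ≡ 157^2 = 24649 ≡ 40 (mod 631)
458^16 = (458^8)^2 ≡ 40^2 = 1600 ≡ 338 (mod 631)
458^32 = (458^16)^2 ≡ 338^2 = 114244 ≡ 33 (mod 631)
458^53 = 458^32 · 458^16 · 458^4 · 458^1 ≡ 33 · 338 · 157 · 458 ≡ 33 (mod 631).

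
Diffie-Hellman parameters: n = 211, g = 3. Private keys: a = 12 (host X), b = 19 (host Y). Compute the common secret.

Host Y sends B = g^b mod n = 3^19 mod 211.
3^1 ≡ 3 (mod 211)
3^2 = (3^1)^2 ≡ 3^2 = 9 ≡ 9 (mod 211)
3^4 = (3^2)^2 ≡ 9^2 = 81 ≡ 81 (mod 211)
3^8 = (3^4)^2 ≡ 81^2 = 6561 ≡ 20 (mod 211)
3^16 = (3^8)^2 ≡ 20^2 = 400 ≡ 189 (mod 211)
3^19 = 3^16 · 3^2 · 3^1 ≡ 189 · 9 · 3 ≡ 39 (mod 211).
So B = 39. Host X then computes K = B^a mod n = 39^12 mod 211.
39^1 ≡ 39 (mod 211)
39^2 = (39^1)^2 ≡ 39^2 = 1521 ≡ 44 (mod 211)
39^4 = (39^2)^2 ≡ 44^2 = 1936 ≡ 37 (mod 211)
39^8 = (39^4)^2 ≡ 37^2 = 1369 ≡ 103 (mod 211)
39^12 = 39^8 · 39^4 ≡ 103 · 37 ≡ 13 (mod 211).

13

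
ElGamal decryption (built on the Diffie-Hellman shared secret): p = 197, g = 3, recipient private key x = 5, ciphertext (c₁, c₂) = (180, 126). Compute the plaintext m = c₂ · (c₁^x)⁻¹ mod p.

59

Shared mask s = c₁^x mod p = 180^5 mod 197.
180^1 ≡ 180 (mod 197)
180^2 = (180^1)^2 ≡ 180^2 = 32400 ≡ 92 (mod 197)
180^4 = (180^2)^2 ≡ 92^2 = 8464 ≡ 190 (mod 197)
180^5 = 180^4 · 180^1 ≡ 190 · 180 ≡ 119 (mod 197).
So s = 119; s⁻¹ ≡ 149 (mod 197).
m = c₂ · s⁻¹ mod 197 = 126 · 149 mod 197 = 59.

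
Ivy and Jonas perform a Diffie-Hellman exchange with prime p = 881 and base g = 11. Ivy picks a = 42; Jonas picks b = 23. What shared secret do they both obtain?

Jonas sends B = g^b mod p = 11^23 mod 881.
11^1 ≡ 11 (mod 881)
11^2 = (11^1)^2 ≡ 11^2 = 121 ≡ 121 (mod 881)
11^4 = (11^2)^2 ≡ 121^2 = 14641 ≡ 545 (mod 881)
11^8 = (11^4)^2 ≡ 545^2 = 297025 ≡ 128 (mod 881)
11^16 = (11^8)^2 ≡ 128^2 = 16384 ≡ 526 (mod 881)
11^23 = 11^16 · 11^4 · 11^2 · 11^1 ≡ 526 · 545 · 121 · 11 ≡ 194 (mod 881).
So B = 194. Ivy then computes K = B^a mod p = 194^42 mod 881.
194^1 ≡ 194 (mod 881)
194^2 = (194^1)^2 ≡ 194^2 = 37636 ≡ 634 (mod 881)
194^4 = (194^2)^2 ≡ 634^2 = 401956 ≡ 220 (mod 881)
194^8 = (194^4)^2 ≡ 220^2 = 48400 ≡ 826 (mod 881)
194^16 = (194^8)^2 ≡ 826^2 = 682276 ≡ 382 (mod 881)
194^32 = (194^16)^2 ≡ 382^2 = 145924 ≡ 559 (mod 881)
194^42 = 194^32 · 194^8 · 194^2 ≡ 559 · 826 · 634 ≡ 676 (mod 881).

676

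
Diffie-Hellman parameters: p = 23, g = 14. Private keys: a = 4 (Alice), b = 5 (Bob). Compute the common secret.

Bob sends B = g^b mod p = 14^5 mod 23.
14^1 ≡ 14 (mod 23)
14^2 = (14^1)^2 ≡ 14^2 = 196 ≡ 12 (mod 23)
14^4 = (14^2)^2 ≡ 12^2 = 144 ≡ 6 (mod 23)
14^5 = 14^4 · 14^1 ≡ 6 · 14 ≡ 15 (mod 23).
So B = 15. Alice then computes K = B^a mod p = 15^4 mod 23.
15^1 ≡ 15 (mod 23)
15^2 = (15^1)^2 ≡ 15^2 = 225 ≡ 18 (mod 23)
15^4 = (15^2)^2 ≡ 18^2 = 324 ≡ 2 (mod 23)

2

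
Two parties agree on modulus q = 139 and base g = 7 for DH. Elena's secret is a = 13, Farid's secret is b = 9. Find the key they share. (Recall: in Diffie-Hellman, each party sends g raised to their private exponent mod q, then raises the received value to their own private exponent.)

112

Farid sends B = g^b mod q = 7^9 mod 139.
7^1 ≡ 7 (mod 139)
7^2 = (7^1)^2 ≡ 7^2 = 49 ≡ 49 (mod 139)
7^4 = (7^2)^2 ≡ 49^2 = 2401 ≡ 38 (mod 139)
7^8 = (7^4)^2 ≡ 38^2 = 1444 ≡ 54 (mod 139)
7^9 = 7^8 · 7^1 ≡ 54 · 7 ≡ 100 (mod 139).
So B = 100. Elena then computes K = B^a mod q = 100^13 mod 139.
100^1 ≡ 100 (mod 139)
100^2 = (100^1)^2 ≡ 100^2 = 10000 ≡ 131 (mod 139)
100^4 = (100^2)^2 ≡ 131^2 = 17161 ≡ 64 (mod 139)
100^8 = (100^4)^2 ≡ 64^2 = 4096 ≡ 65 (mod 139)
100^13 = 100^8 · 100^4 · 100^1 ≡ 65 · 64 · 100 ≡ 112 (mod 139).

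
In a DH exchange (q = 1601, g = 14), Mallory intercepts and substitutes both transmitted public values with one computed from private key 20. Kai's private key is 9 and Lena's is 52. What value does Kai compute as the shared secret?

997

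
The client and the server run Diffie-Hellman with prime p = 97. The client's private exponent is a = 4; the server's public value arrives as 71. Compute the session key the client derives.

9

Shared key K = 71^4 mod 97.
71^1 ≡ 71 (mod 97)
71^2 = (71^1)^2 ≡ 71^2 = 5041 ≡ 94 (mod 97)
71^4 = (71^2)^2 ≡ 94^2 = 8836 ≡ 9 (mod 97)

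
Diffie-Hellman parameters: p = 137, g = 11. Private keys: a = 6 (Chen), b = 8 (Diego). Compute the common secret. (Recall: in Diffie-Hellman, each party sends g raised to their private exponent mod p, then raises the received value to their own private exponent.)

122

Chen sends A = g^a mod p = 11^6 mod 137.
11^1 ≡ 11 (mod 137)
11^2 = (11^1)^2 ≡ 11^2 = 121 ≡ 121 (mod 137)
11^4 = (11^2)^2 ≡ 121^2 = 14641 ≡ 119 (mod 137)
11^6 = 11^4 · 11^2 ≡ 119 · 121 ≡ 14 (mod 137).
So A = 14. Diego then computes K = A^b mod p = 14^8 mod 137.
14^1 ≡ 14 (mod 137)
14^2 = (14^1)^2 ≡ 14^2 = 196 ≡ 59 (mod 137)
14^4 = (14^2)^2 ≡ 59^2 = 3481 ≡ 56 (mod 137)
14^8 = (14^4)^2 ≡ 56^2 = 3136 ≡ 122 (mod 137)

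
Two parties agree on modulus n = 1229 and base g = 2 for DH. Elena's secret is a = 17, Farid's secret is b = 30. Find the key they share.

Elena sends A = g^a mod n = 2^17 mod 1229.
2^1 ≡ 2 (mod 1229)
2^2 = (2^1)^2 ≡ 2^2 = 4 ≡ 4 (mod 1229)
2^4 = (2^2)^2 ≡ 4^2 = 16 ≡ 16 (mod 1229)
2^8 = (2^4)^2 ≡ 16^2 = 256 ≡ 256 (mod 1229)
2^16 = (2^8)^2 ≡ 256^2 = 65536 ≡ 399 (mod 1229)
2^17 = 2^16 · 2^1 ≡ 399 · 2 ≡ 798 (mod 1229).
So A = 798. Farid then computes K = A^b mod n = 798^30 mod 1229.
798^1 ≡ 798 (mod 1229)
798^2 = (798^1)^2 ≡ 798^2 = 636804 ≡ 182 (mod 1229)
798^4 = (798^2)^2 ≡ 182^2 = 33124 ≡ 1170 (mod 1229)
798^8 = (798^4)^2 ≡ 1170^2 = 1368900 ≡ 1023 (mod 1229)
798^16 = (798^8)^2 ≡ 1023^2 = 1046529 ≡ 650 (mod 1229)
798^30 = 798^16 · 798^8 · 798^4 · 798^2 ≡ 650 · 1023 · 1170 · 182 ≡ 39 (mod 1229).

39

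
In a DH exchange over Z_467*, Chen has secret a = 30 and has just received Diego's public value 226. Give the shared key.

Shared key K = 226^30 mod 467.
226^1 ≡ 226 (mod 467)
226^2 = (226^1)^2 ≡ 226^2 = 51076 ≡ 173 (mod 467)
226^4 = (226^2)^2 ≡ 173^2 = 29929 ≡ 41 (mod 467)
226^8 = (226^4)^2 ≡ 41^2 = 1681 ≡ 280 (mod 467)
226^16 = (226^8)^2 ≡ 280^2 = 78400 ≡ 411 (mod 467)
226^30 = 226^16 · 226^8 · 226^4 · 226^2 ≡ 411 · 280 · 41 · 173 ≡ 145 (mod 467).

145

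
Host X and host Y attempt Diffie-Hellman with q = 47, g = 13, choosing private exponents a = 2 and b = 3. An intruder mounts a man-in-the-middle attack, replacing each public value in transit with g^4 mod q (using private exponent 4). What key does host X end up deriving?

Host X receives an intruder's public value M = 13^4 mod 47 instead of the honest one.
13^1 ≡ 13 (mod 47)
13^2 = (13^1)^2 ≡ 13^2 = 169 ≡ 28 (mod 47)
13^4 = (13^2)^2 ≡ 28^2 = 784 ≡ 32 (mod 47)
So M = 32. Host X computes K = M^2 mod 47.
32^1 ≡ 32 (mod 47)
32^2 = (32^1)^2 ≡ 32^2 = 1024 ≡ 37 (mod 47)

37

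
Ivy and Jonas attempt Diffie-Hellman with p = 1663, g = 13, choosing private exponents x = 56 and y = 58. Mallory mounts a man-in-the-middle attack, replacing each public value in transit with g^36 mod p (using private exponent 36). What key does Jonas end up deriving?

1239

Jonas receives Mallory's public value M = 13^36 mod 1663 instead of the honest one.
13^1 ≡ 13 (mod 1663)
13^2 = (13^1)^2 ≡ 13^2 = 169 ≡ 169 (mod 1663)
13^4 = (13^2)^2 ≡ 169^2 = 28561 ≡ 290 (mod 1663)
13^8 = (13^4)^2 ≡ 290^2 = 84100 ≡ 950 (mod 1663)
13^16 = (13^8)^2 ≡ 950^2 = 902500 ≡ 1154 (mod 1663)
13^32 = (13^16)^2 ≡ 1154^2 = 1331716 ≡ 1316 (mod 1663)
13^36 = 13^32 · 13^4 ≡ 1316 · 290 ≡ 813 (mod 1663).
So M = 813. Jonas computes K = M^58 mod 1663.
813^1 ≡ 813 (mod 1663)
813^2 = (813^1)^2 ≡ 813^2 = 660969 ≡ 758 (mod 1663)
813^4 = (813^2)^2 ≡ 758^2 = 574564 ≡ 829 (mod 1663)
813^8 = (813^4)^2 ≡ 829^2 = 687241 ≡ 422 (mod 1663)
813^16 = (813^8)^2 ≡ 422^2 = 178084 ≡ 143 (mod 1663)
813^32 = (813^16)^2 ≡ 143^2 = 20449 ≡ 493 (mod 1663)
813^58 = 813^32 · 813^16 · 813^8 · 813^2 ≡ 493 · 143 · 422 · 758 ≡ 1239 (mod 1663).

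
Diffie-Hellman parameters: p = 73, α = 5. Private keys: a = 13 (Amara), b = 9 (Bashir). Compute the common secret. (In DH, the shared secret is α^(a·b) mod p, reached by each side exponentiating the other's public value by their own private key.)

63

Amara sends A = α^a mod p = 5^13 mod 73.
5^1 ≡ 5 (mod 73)
5^2 = (5^1)^2 ≡ 5^2 = 25 ≡ 25 (mod 73)
5^4 = (5^2)^2 ≡ 25^2 = 625 ≡ 41 (mod 73)
5^8 = (5^4)^2 ≡ 41^2 = 1681 ≡ 2 (mod 73)
5^13 = 5^8 · 5^4 · 5^1 ≡ 2 · 41 · 5 ≡ 45 (mod 73).
So A = 45. Bashir then computes K = A^b mod p = 45^9 mod 73.
45^1 ≡ 45 (mod 73)
45^2 = (45^1)^2 ≡ 45^2 = 2025 ≡ 54 (mod 73)
45^4 = (45^2)^2 ≡ 54^2 = 2916 ≡ 69 (mod 73)
45^8 = (45^4)^2 ≡ 69^2 = 4761 ≡ 16 (mod 73)
45^9 = 45^8 · 45^1 ≡ 16 · 45 ≡ 63 (mod 73).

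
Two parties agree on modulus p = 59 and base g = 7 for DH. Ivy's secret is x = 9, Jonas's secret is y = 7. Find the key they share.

51

Jonas sends B = g^y mod p = 7^7 mod 59.
7^1 ≡ 7 (mod 59)
7^2 = (7^1)^2 ≡ 7^2 = 49 ≡ 49 (mod 59)
7^4 = (7^2)^2 ≡ 49^2 = 2401 ≡ 41 (mod 59)
7^7 = 7^4 · 7^2 · 7^1 ≡ 41 · 49 · 7 ≡ 21 (mod 59).
So B = 21. Ivy then computes K = B^x mod p = 21^9 mod 59.
21^1 ≡ 21 (mod 59)
21^2 = (21^1)^2 ≡ 21^2 = 441 ≡ 28 (mod 59)
21^4 = (21^2)^2 ≡ 28^2 = 784 ≡ 17 (mod 59)
21^8 = (21^4)^2 ≡ 17^2 = 289 ≡ 53 (mod 59)
21^9 = 21^8 · 21^1 ≡ 53 · 21 ≡ 51 (mod 59).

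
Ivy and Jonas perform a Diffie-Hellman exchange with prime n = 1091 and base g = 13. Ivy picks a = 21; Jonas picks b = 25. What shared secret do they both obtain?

Jonas sends B = g^b mod n = 13^25 mod 1091.
13^1 ≡ 13 (mod 1091)
13^2 = (13^1)^2 ≡ 13^2 = 169 ≡ 169 (mod 1091)
13^4 = (13^2)^2 ≡ 169^2 = 28561 ≡ 195 (mod 1091)
13^8 = (13^4)^2 ≡ 195^2 = 38025 ≡ 931 (mod 1091)
13^16 = (13^8)^2 ≡ 931^2 = 866761 ≡ 507 (mod 1091)
13^25 = 13^16 · 13^8 · 13^1 ≡ 507 · 931 · 13 ≡ 437 (mod 1091).
So B = 437. Ivy then computes K = B^a mod n = 437^21 mod 1091.
437^1 ≡ 437 (mod 1091)
437^2 = (437^1)^2 ≡ 437^2 = 190969 ≡ 44 (mod 1091)
437^4 = (437^2)^2 ≡ 44^2 = 1936 ≡ 845 (mod 1091)
437^8 = (437^4)^2 ≡ 845^2 = 714025 ≡ 511 (mod 1091)
437^16 = (437^8)^2 ≡ 511^2 = 261121 ≡ 372 (mod 1091)
437^21 = 437^16 · 437^4 · 437^1 ≡ 372 · 845 · 437 ≡ 952 (mod 1091).

952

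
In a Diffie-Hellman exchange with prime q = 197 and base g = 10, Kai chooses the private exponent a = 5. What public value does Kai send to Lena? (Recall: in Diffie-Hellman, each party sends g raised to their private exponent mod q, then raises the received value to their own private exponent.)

121

Public value = 10^5 mod 197.
10^1 ≡ 10 (mod 197)
10^2 = (10^1)^2 ≡ 10^2 = 100 ≡ 100 (mod 197)
10^4 = (10^2)^2 ≡ 100^2 = 10000 ≡ 150 (mod 197)
10^5 = 10^4 · 10^1 ≡ 150 · 10 ≡ 121 (mod 197).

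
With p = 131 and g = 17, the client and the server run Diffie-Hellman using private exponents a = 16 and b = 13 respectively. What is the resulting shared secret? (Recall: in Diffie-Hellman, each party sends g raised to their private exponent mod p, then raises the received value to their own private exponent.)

89

The client sends A = g^a mod p = 17^16 mod 131.
17^1 ≡ 17 (mod 131)
17^2 = (17^1)^2 ≡ 17^2 = 289 ≡ 27 (mod 131)
17^4 = (17^2)^2 ≡ 27^2 = 729 ≡ 74 (mod 131)
17^8 = (17^4)^2 ≡ 74^2 = 5476 ≡ 105 (mod 131)
17^16 = (17^8)^2 ≡ 105^2 = 11025 ≡ 21 (mod 131)
So A = 21. The server then computes K = A^b mod p = 21^13 mod 131.
21^1 ≡ 21 (mod 131)
21^2 = (21^1)^2 ≡ 21^2 = 441 ≡ 48 (mod 131)
21^4 = (21^2)^2 ≡ 48^2 = 2304 ≡ 77 (mod 131)
21^8 = (21^4)^2 ≡ 77^2 = 5929 ≡ 34 (mod 131)
21^13 = 21^8 · 21^4 · 21^1 ≡ 34 · 77 · 21 ≡ 89 (mod 131).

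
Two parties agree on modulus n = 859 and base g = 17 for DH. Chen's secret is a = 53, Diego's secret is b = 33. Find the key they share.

Diego sends B = g^b mod n = 17^33 mod 859.
17^1 ≡ 17 (mod 859)
17^2 = (17^1)^2 ≡ 17^2 = 289 ≡ 289 (mod 859)
17^4 = (17^2)^2 ≡ 289^2 = 83521 ≡ 198 (mod 859)
17^8 = (17^4)^2 ≡ 198^2 = 39204 ≡ 549 (mod 859)
17^16 = (17^8)^2 ≡ 549^2 = 301401 ≡ 751 (mod 859)
17^32 = (17^16)^2 ≡ 751^2 = 564001 ≡ 497 (mod 859)
17^33 = 17^32 · 17^1 ≡ 497 · 17 ≡ 718 (mod 859).
So B = 718. Chen then computes K = B^a mod n = 718^53 mod 859.
718^1 ≡ 718 (mod 859)
718^2 = (718^1)^2 ≡ 718^2 = 515524 ≡ 124 (mod 859)
718^4 = (718^2)^2 ≡ 124^2 = 15376 ≡ 773 (mod 859)
718^8 = (718^4)^2 ≡ 773^2 = 597529 ≡ 524 (mod 859)
718^16 = (718^8)^2 ≡ 524^2 = 274576 ≡ 555 (mod 859)
718^32 = (718^16)^2 ≡ 555^2 = 308025 ≡ 503 (mod 859)
718^53 = 718^32 · 718^16 · 718^4 · 718^1 ≡ 503 · 555 · 773 · 718 ≡ 718 (mod 859).

718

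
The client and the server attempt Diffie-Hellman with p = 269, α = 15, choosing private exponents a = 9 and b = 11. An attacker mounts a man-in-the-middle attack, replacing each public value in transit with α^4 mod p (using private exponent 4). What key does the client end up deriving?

213

The client receives an attacker's public value M = 15^4 mod 269 instead of the honest one.
15^1 ≡ 15 (mod 269)
15^2 = (15^1)^2 ≡ 15^2 = 225 ≡ 225 (mod 269)
15^4 = (15^2)^2 ≡ 225^2 = 50625 ≡ 53 (mod 269)
So M = 53. The client computes K = M^9 mod 269.
53^1 ≡ 53 (mod 269)
53^2 = (53^1)^2 ≡ 53^2 = 2809 ≡ 119 (mod 269)
53^4 = (53^2)^2 ≡ 119^2 = 14161 ≡ 173 (mod 269)
53^8 = (53^4)^2 ≡ 173^2 = 29929 ≡ 70 (mod 269)
53^9 = 53^8 · 53^1 ≡ 70 · 53 ≡ 213 (mod 269).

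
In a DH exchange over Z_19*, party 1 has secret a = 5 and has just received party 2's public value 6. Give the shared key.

Shared key K = 6^5 mod 19.
6^1 ≡ 6 (mod 19)
6^2 = (6^1)^2 ≡ 6^2 = 36 ≡ 17 (mod 19)
6^4 = (6^2)^2 ≡ 17^2 = 289 ≡ 4 (mod 19)
6^5 = 6^4 · 6^1 ≡ 4 · 6 ≡ 5 (mod 19).

5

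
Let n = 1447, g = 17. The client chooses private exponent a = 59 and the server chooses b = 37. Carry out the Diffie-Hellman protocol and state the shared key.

789

The server sends B = g^b mod n = 17^37 mod 1447.
17^1 ≡ 17 (mod 1447)
17^2 = (17^1)^2 ≡ 17^2 = 289 ≡ 289 (mod 1447)
17^4 = (17^2)^2 ≡ 289^2 = 83521 ≡ 1042 (mod 1447)
17^8 = (17^4)^2 ≡ 1042^2 = 1085764 ≡ 514 (mod 1447)
17^16 = (17^8)^2 ≡ 514^2 = 264196 ≡ 842 (mod 1447)
17^32 = (17^16)^2 ≡ 842^2 = 708964 ≡ 1381 (mod 1447)
17^37 = 17^32 · 17^4 · 17^1 ≡ 1381 · 1042 · 17 ≡ 52 (mod 1447).
So B = 52. The client then computes K = B^a mod n = 52^59 mod 1447.
52^1 ≡ 52 (mod 1447)
52^2 = (52^1)^2 ≡ 52^2 = 2704 ≡ 1257 (mod 1447)
52^4 = (52^2)^2 ≡ 1257^2 = 1580049 ≡ 1372 (mod 1447)
52^8 = (52^4)^2 ≡ 1372^2 = 1882384 ≡ 1284 (mod 1447)
52^16 = (52^8)^2 ≡ 1284^2 = 1648656 ≡ 523 (mod 1447)
52^32 = (52^16)^2 ≡ 523^2 = 273529 ≡ 46 (mod 1447)
52^59 = 52^32 · 52^16 · 52^8 · 52^2 · 52^1 ≡ 46 · 523 · 1284 · 1257 · 52 ≡ 789 (mod 1447).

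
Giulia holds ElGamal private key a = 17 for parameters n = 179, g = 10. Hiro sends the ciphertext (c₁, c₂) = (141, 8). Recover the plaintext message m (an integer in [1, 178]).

Shared mask s = c₁^a mod n = 141^17 mod 179.
141^1 ≡ 141 (mod 179)
141^2 = (141^1)^2 ≡ 141^2 = 19881 ≡ 12 (mod 179)
141^4 = (141^2)^2 ≡ 12^2 = 144 ≡ 144 (mod 179)
141^8 = (141^4)^2 ≡ 144^2 = 20736 ≡ 151 (mod 179)
141^16 = (141^8)^2 ≡ 151^2 = 22801 ≡ 68 (mod 179)
141^17 = 141^16 · 141^1 ≡ 68 · 141 ≡ 101 (mod 179).
So s = 101; s⁻¹ ≡ 39 (mod 179).
m = c₂ · s⁻¹ mod 179 = 8 · 39 mod 179 = 133.

133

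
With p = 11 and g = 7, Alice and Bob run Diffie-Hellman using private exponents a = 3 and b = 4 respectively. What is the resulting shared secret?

5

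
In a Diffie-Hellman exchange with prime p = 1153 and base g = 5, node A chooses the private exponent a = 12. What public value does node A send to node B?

Public value = 5^12 mod 1153.
5^1 ≡ 5 (mod 1153)
5^2 = (5^1)^2 ≡ 5^2 = 25 ≡ 25 (mod 1153)
5^4 = (5^2)^2 ≡ 25^2 = 625 ≡ 625 (mod 1153)
5^8 = (5^4)^2 ≡ 625^2 = 390625 ≡ 911 (mod 1153)
5^12 = 5^8 · 5^4 ≡ 911 · 625 ≡ 946 (mod 1153).

946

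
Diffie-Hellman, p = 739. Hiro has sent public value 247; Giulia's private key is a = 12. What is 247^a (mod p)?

307

Shared key K = 247^12 mod 739.
247^1 ≡ 247 (mod 739)
247^2 = (247^1)^2 ≡ 247^2 = 61009 ≡ 411 (mod 739)
247^4 = (247^2)^2 ≡ 411^2 = 168921 ≡ 429 (mod 739)
247^8 = (247^4)^2 ≡ 429^2 = 184041 ≡ 30 (mod 739)
247^12 = 247^8 · 247^4 ≡ 30 · 429 ≡ 307 (mod 739).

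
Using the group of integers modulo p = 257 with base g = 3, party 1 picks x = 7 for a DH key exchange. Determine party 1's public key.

131

Public value = 3^7 (mod 257).
3^1 ≡ 3 (mod 257)
3^2 = (3^1)^2 ≡ 3^2 = 9 ≡ 9 (mod 257)
3^4 = (3^2)^2 ≡ 9^2 = 81 ≡ 81 (mod 257)
3^7 = 3^4 · 3^2 · 3^1 ≡ 81 · 9 · 3 ≡ 131 (mod 257).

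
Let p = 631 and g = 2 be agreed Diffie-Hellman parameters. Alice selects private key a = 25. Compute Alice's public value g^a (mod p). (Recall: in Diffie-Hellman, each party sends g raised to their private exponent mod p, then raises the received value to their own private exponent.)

Public value = 2^25 (mod 631).
2^1 ≡ 2 (mod 631)
2^2 = (2^1)^2 ≡ 2^2 = 4 ≡ 4 (mod 631)
2^4 = (2^2)^2 ≡ 4^2 = 16 ≡ 16 (mod 631)
2^8 = (2^4)^2 ≡ 16^2 = 256 ≡ 256 (mod 631)
2^16 = (2^8)^2 ≡ 256^2 = 65536 ≡ 543 (mod 631)
2^25 = 2^16 · 2^8 · 2^1 ≡ 543 · 256 · 2 ≡ 376 (mod 631).

376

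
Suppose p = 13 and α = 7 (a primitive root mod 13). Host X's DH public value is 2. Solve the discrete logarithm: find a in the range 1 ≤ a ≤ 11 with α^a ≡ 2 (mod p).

11

Try successive powers of 7 modulo 13:
7^1 ≡ 7
7^2 ≡ 10
7^3 ≡ 5
7^4 ≡ 9
7^5 ≡ 11
7^6 ≡ 12
7^7 ≡ 6
7^8 ≡ 3
7^9 ≡ 8
7^10 ≡ 4
7^11 ≡ 2
Found: a = 11.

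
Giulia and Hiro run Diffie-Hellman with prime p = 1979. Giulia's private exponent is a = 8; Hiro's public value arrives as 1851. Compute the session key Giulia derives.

1865

Shared key K = 1851^8 mod 1979.
1851^1 ≡ 1851 (mod 1979)
1851^2 = (1851^1)^2 ≡ 1851^2 = 3426201 ≡ 552 (mod 1979)
1851^4 = (1851^2)^2 ≡ 552^2 = 304704 ≡ 1917 (mod 1979)
1851^8 = (1851^4)^2 ≡ 1917^2 = 3674889 ≡ 1865 (mod 1979)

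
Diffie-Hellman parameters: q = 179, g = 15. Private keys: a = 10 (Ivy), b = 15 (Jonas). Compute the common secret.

Ivy sends A = g^a mod q = 15^10 mod 179.
15^1 ≡ 15 (mod 179)
15^2 = (15^1)^2 ≡ 15^2 = 225 ≡ 46 (mod 179)
15^4 = (15^2)^2 ≡ 46^2 = 2116 ≡ 147 (mod 179)
15^8 = (15^4)^2 ≡ 147^2 = 21609 ≡ 129 (mod 179)
15^10 = 15^8 · 15^2 ≡ 129 · 46 ≡ 27 (mod 179).
So A = 27. Jonas then computes K = A^b mod q = 27^15 mod 179.
27^1 ≡ 27 (mod 179)
27^2 = (27^1)^2 ≡ 27^2 = 729 ≡ 13 (mod 179)
27^4 = (27^2)^2 ≡ 13^2 = 169 ≡ 169 (mod 179)
27^8 = (27^4)^2 ≡ 169^2 = 28561 ≡ 100 (mod 179)
27^15 = 27^8 · 27^4 · 27^2 · 27^1 ≡ 100 · 169 · 13 · 27 ≡ 19 (mod 179).

19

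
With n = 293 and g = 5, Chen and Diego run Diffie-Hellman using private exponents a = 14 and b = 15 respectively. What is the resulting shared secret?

236

Chen sends A = g^a mod n = 5^14 mod 293.
5^1 ≡ 5 (mod 293)
5^2 = (5^1)^2 ≡ 5^2 = 25 ≡ 25 (mod 293)
5^4 = (5^2)^2 ≡ 25^2 = 625 ≡ 39 (mod 293)
5^8 = (5^4)^2 ≡ 39^2 = 1521 ≡ 56 (mod 293)
5^14 = 5^8 · 5^4 · 5^2 ≡ 56 · 39 · 25 ≡ 102 (mod 293).
So A = 102. Diego then computes K = A^b mod n = 102^15 mod 293.
102^1 ≡ 102 (mod 293)
102^2 = (102^1)^2 ≡ 102^2 = 10404 ≡ 149 (mod 293)
102^4 = (102^2)^2 ≡ 149^2 = 22201 ≡ 226 (mod 293)
102^8 = (102^4)^2 ≡ 226^2 = 51076 ≡ 94 (mod 293)
102^15 = 102^8 · 102^4 · 102^2 · 102^1 ≡ 94 · 226 · 149 · 102 ≡ 236 (mod 293).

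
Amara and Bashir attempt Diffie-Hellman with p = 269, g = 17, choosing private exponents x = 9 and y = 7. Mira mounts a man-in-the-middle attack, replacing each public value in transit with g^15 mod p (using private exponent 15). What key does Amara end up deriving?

252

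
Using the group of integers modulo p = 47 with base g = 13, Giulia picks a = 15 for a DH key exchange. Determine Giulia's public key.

Public value = 13^{15} \pmod{47}.
13^1 ≡ 13 (mod 47)
13^2 = (13^1)^2 ≡ 13^2 = 169 ≡ 28 (mod 47)
13^4 = (13^2)^2 ≡ 28^2 = 784 ≡ 32 (mod 47)
13^8 = (13^4)^2 ≡ 32^2 = 1024 ≡ 37 (mod 47)
13^15 = 13^8 · 13^4 · 13^2 · 13^1 ≡ 37 · 32 · 28 · 13 ≡ 33 (mod 47).

33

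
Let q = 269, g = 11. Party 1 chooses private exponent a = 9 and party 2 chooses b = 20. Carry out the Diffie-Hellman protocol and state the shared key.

Party 1 sends A = g^a mod q = 11^9 mod 269.
11^1 ≡ 11 (mod 269)
11^2 = (11^1)^2 ≡ 11^2 = 121 ≡ 121 (mod 269)
11^4 = (11^2)^2 ≡ 121^2 = 14641 ≡ 115 (mod 269)
11^8 = (11^4)^2 ≡ 115^2 = 13225 ≡ 44 (mod 269)
11^9 = 11^8 · 11^1 ≡ 44 · 11 ≡ 215 (mod 269).
So A = 215. Party 2 then computes K = A^b mod q = 215^20 mod 269.
215^1 ≡ 215 (mod 269)
215^2 = (215^1)^2 ≡ 215^2 = 46225 ≡ 226 (mod 269)
215^4 = (215^2)^2 ≡ 226^2 = 51076 ≡ 235 (mod 269)
215^8 = (215^4)^2 ≡ 235^2 = 55225 ≡ 80 (mod 269)
215^16 = (215^8)^2 ≡ 80^2 = 6400 ≡ 213 (mod 269)
215^20 = 215^16 · 215^4 ≡ 213 · 235 ≡ 21 (mod 269).

21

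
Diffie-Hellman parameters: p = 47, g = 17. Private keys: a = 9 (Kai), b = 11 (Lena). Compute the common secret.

3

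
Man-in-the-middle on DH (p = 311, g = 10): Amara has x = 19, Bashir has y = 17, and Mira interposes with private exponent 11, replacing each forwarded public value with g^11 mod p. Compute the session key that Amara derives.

98

Amara receives Mira's public value M = 10^11 mod 311 instead of the honest one.
10^1 ≡ 10 (mod 311)
10^2 = (10^1)^2 ≡ 10^2 = 100 ≡ 100 (mod 311)
10^4 = (10^2)^2 ≡ 100^2 = 10000 ≡ 48 (mod 311)
10^8 = (10^4)^2 ≡ 48^2 = 2304 ≡ 127 (mod 311)
10^11 = 10^8 · 10^2 · 10^1 ≡ 127 · 100 · 10 ≡ 112 (mod 311).
So M = 112. Amara computes K = M^19 mod 311.
112^1 ≡ 112 (mod 311)
112^2 = (112^1)^2 ≡ 112^2 = 12544 ≡ 104 (mod 311)
112^4 = (112^2)^2 ≡ 104^2 = 10816 ≡ 242 (mod 311)
112^8 = (112^4)^2 ≡ 242^2 = 58564 ≡ 96 (mod 311)
112^16 = (112^8)^2 ≡ 96^2 = 9216 ≡ 197 (mod 311)
112^19 = 112^16 · 112^2 · 112^1 ≡ 197 · 104 · 112 ≡ 98 (mod 311).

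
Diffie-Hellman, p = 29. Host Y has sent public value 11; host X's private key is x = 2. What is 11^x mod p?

5

Shared key K = 11^2 mod 29.
11^1 ≡ 11 (mod 29)
11^2 = (11^1)^2 ≡ 11^2 = 121 ≡ 5 (mod 29)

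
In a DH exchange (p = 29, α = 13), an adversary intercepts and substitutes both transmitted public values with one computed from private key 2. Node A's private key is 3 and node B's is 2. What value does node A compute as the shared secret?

Node A receives an adversary's public value M = 13^2 mod 29 instead of the honest one.
13^1 ≡ 13 (mod 29)
13^2 = (13^1)^2 ≡ 13^2 = 169 ≡ 24 (mod 29)
So M = 24. Node A computes K = M^3 mod 29.
24^1 ≡ 24 (mod 29)
24^2 = (24^1)^2 ≡ 24^2 = 576 ≡ 25 (mod 29)
24^3 = 24^2 · 24^1 ≡ 25 · 24 ≡ 20 (mod 29).

20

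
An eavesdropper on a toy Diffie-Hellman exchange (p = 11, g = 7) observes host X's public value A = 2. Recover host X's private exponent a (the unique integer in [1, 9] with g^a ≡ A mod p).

3

Try successive powers of 7 modulo 11:
7^1 ≡ 7
7^2 ≡ 5
7^3 ≡ 2
Found: a = 3.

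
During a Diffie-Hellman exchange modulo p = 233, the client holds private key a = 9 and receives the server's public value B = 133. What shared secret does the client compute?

Shared key K = 133^9 mod 233.
133^1 ≡ 133 (mod 233)
133^2 = (133^1)^2 ≡ 133^2 = 17689 ≡ 214 (mod 233)
133^4 = (133^2)^2 ≡ 214^2 = 45796 ≡ 128 (mod 233)
133^8 = (133^4)^2 ≡ 128^2 = 16384 ≡ 74 (mod 233)
133^9 = 133^8 · 133^1 ≡ 74 · 133 ≡ 56 (mod 233).

56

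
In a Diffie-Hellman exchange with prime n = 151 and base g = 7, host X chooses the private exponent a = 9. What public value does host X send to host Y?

65

Public value = 7^{9} \pmod{151}.
7^1 ≡ 7 (mod 151)
7^2 = (7^1)^2 ≡ 7^2 = 49 ≡ 49 (mod 151)
7^4 = (7^2)^2 ≡ 49^2 = 2401 ≡ 136 (mod 151)
7^8 = (7^4)^2 ≡ 136^2 = 18496 ≡ 74 (mod 151)
7^9 = 7^8 · 7^1 ≡ 74 · 7 ≡ 65 (mod 151).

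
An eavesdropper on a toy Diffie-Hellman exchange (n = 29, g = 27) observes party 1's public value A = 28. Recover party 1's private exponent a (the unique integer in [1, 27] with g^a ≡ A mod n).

14

Try successive powers of 27 modulo 29:
27^1 ≡ 27
27^2 ≡ 4
27^3 ≡ 21
27^4 ≡ 16
27^5 ≡ 26
27^6 ≡ 6
27^7 ≡ 17
27^8 ≡ 24
27^9 ≡ 10
27^10 ≡ 9
27^11 ≡ 11
27^12 ≡ 7
27^13 ≡ 15
27^14 ≡ 28
Found: a = 14.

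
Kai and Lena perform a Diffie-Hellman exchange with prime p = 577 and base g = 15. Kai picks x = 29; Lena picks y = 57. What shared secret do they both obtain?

466

Lena sends B = g^y mod p = 15^57 mod 577.
15^1 ≡ 15 (mod 577)
15^2 = (15^1)^2 ≡ 15^2 = 225 ≡ 225 (mod 577)
15^4 = (15^2)^2 ≡ 225^2 = 50625 ≡ 426 (mod 577)
15^8 = (15^4)^2 ≡ 426^2 = 181476 ≡ 298 (mod 577)
15^16 = (15^8)^2 ≡ 298^2 = 88804 ≡ 523 (mod 577)
15^32 = (15^16)^2 ≡ 523^2 = 273529 ≡ 31 (mod 577)
15^57 = 15^32 · 15^16 · 15^8 · 15^1 ≡ 31 · 523 · 298 · 15 ≡ 333 (mod 577).
So B = 333. Kai then computes K = B^x mod p = 333^29 mod 577.
333^1 ≡ 333 (mod 577)
333^2 = (333^1)^2 ≡ 333^2 = 110889 ≡ 105 (mod 577)
333^4 = (333^2)^2 ≡ 105^2 = 11025 ≡ 62 (mod 577)
333^8 = (333^4)^2 ≡ 62^2 = 3844 ≡ 382 (mod 577)
333^16 = (333^8)^2 ≡ 382^2 = 145924 ≡ 520 (mod 577)
333^29 = 333^16 · 333^8 · 333^4 · 333^1 ≡ 520 · 382 · 62 · 333 ≡ 466 (mod 577).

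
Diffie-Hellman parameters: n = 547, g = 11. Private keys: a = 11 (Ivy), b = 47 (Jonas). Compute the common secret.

Ivy sends A = g^a mod n = 11^11 mod 547.
11^1 ≡ 11 (mod 547)
11^2 = (11^1)^2 ≡ 11^2 = 121 ≡ 121 (mod 547)
11^4 = (11^2)^2 ≡ 121^2 = 14641 ≡ 419 (mod 547)
11^8 = (11^4)^2 ≡ 419^2 = 175561 ≡ 521 (mod 547)
11^11 = 11^8 · 11^2 · 11^1 ≡ 521 · 121 · 11 ≡ 402 (mod 547).
So A = 402. Jonas then computes K = A^b mod n = 402^47 mod 547.
402^1 ≡ 402 (mod 547)
402^2 = (402^1)^2 ≡ 402^2 = 161604 ≡ 239 (mod 547)
402^4 = (402^2)^2 ≡ 239^2 = 57121 ≡ 233 (mod 547)
402^8 = (402^4)^2 ≡ 233^2 = 54289 ≡ 136 (mod 547)
402^16 = (402^8)^2 ≡ 136^2 = 18496 ≡ 445 (mod 547)
402^32 = (402^16)^2 ≡ 445^2 = 198025 ≡ 11 (mod 547)
402^47 = 402^32 · 402^8 · 402^4 · 402^2 · 402^1 ≡ 11 · 136 · 233 · 239 · 402 ≡ 136 (mod 547).

136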